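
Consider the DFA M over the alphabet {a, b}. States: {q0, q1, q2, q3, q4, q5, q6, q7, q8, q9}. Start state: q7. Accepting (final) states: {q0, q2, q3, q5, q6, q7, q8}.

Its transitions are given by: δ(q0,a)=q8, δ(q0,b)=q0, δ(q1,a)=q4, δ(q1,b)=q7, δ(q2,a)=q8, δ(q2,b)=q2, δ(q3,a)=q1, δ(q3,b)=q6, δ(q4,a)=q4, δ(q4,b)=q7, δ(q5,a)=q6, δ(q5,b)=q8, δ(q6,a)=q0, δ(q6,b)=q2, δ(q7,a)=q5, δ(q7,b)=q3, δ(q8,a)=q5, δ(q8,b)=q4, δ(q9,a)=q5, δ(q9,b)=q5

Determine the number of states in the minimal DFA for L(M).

7

States {q9} cannot be reached from the start state, so discard them.
Initial partition by acceptance: {q0,q2,q3,q5,q6,q7,q8} | {q1,q4}.
Refine {q0,q2,q3,q5,q6,q7,q8} on symbol a: members go to different blocks, giving {q0,q2,q5,q6,q7,q8} and {q3}.
Refine {q0,q2,q5,q6,q7,q8} on symbol b: members go to different blocks, giving {q0,q2,q5,q6} and {q7} and {q8}.
On input a, block {q0,q2,q5,q6} splits into {q0,q2} and {q5,q6}.
Refine {q5,q6} on symbol a: members go to different blocks, giving {q5} and {q6}.
Stable partition: {q0,q2} | {q1,q4} | {q3} | {q7} | {q8} | {q5} | {q6} — 7 equivalence classes.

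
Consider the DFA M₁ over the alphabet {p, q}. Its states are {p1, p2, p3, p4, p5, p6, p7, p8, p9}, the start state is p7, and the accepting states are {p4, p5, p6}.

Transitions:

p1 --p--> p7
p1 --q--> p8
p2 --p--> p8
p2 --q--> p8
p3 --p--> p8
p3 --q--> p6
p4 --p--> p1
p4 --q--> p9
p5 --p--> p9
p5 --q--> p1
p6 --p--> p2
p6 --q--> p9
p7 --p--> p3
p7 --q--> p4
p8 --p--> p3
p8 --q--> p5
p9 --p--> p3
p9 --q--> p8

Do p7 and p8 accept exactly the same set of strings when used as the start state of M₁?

Start with accepting vs non-accepting: {p4,p5,p6} | {p1,p2,p3,p7,p8,p9}.
Split {p1,p2,p3,p7,p8,p9} by δ(·,q) → {p1,p2,p9} and {p3,p7,p8}.
The partition is now stable with 3 blocks: {p4,p5,p6} | {p1,p2,p9} | {p3,p7,p8}.
p7 and p8 lie in the same block of the stable partition, so they are equivalent — no string distinguishes them.

Yes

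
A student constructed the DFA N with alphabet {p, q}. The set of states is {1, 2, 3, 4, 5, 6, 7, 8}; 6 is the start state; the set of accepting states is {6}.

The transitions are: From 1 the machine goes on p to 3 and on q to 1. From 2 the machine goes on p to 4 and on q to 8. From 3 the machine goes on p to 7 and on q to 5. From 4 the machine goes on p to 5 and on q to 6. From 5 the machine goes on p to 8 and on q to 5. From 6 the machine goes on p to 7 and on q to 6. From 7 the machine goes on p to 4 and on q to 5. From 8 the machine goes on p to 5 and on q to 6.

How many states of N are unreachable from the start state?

Starting at 6 and following transitions, the reachable set is {4, 5, 6, 7, 8}. That leaves 1, 2, 3 unreachable — 3 in total.

3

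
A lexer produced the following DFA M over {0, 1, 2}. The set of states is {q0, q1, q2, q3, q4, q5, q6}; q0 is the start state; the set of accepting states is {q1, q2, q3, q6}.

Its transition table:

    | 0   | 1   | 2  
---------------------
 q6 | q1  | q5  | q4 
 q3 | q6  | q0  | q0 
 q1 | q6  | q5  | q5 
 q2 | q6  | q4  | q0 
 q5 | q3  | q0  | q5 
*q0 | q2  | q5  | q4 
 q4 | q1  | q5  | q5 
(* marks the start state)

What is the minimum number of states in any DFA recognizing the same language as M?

2

All states are reachable from the start state.
P0 = {q1,q2,q3,q6} | {q0,q4,q5}.
Stable partition: {q1,q2,q3,q6} | {q0,q4,q5} — 2 equivalence classes.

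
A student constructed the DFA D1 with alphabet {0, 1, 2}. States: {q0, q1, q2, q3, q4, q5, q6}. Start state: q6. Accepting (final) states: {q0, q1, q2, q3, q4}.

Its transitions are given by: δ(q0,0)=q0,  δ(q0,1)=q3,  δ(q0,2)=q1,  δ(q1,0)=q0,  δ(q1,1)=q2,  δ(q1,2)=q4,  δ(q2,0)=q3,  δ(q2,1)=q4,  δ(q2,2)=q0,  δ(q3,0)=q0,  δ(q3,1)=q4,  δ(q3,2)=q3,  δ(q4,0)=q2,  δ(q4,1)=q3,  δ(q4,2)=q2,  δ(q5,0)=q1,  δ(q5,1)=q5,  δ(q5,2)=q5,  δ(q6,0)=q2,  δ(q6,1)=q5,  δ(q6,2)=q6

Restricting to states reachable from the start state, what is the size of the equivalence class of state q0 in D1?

5

All states are reachable from the start state.
Initial partition by acceptance: {q0,q1,q2,q3,q4} | {q5,q6}.
The partition is now stable with 2 blocks: {q0,q1,q2,q3,q4} | {q5,q6}.
State q0 belongs to the block {q0,q1,q2,q3,q4}, which has 5 states.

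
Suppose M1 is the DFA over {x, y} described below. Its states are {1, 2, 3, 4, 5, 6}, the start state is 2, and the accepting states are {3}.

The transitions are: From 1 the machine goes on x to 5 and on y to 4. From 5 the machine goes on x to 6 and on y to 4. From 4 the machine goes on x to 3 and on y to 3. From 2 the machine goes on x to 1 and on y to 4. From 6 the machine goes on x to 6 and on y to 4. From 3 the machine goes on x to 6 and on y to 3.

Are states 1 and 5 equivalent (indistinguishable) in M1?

Yes

P0 = {3} | {1,2,4,5,6}.
On input x, block {1,2,4,5,6} splits into {1,2,5,6} and {4}.
Stable partition: {3} | {1,2,5,6} | {4} — 3 equivalence classes.
1 and 5 lie in the same block of the stable partition, so they are equivalent — no string distinguishes them.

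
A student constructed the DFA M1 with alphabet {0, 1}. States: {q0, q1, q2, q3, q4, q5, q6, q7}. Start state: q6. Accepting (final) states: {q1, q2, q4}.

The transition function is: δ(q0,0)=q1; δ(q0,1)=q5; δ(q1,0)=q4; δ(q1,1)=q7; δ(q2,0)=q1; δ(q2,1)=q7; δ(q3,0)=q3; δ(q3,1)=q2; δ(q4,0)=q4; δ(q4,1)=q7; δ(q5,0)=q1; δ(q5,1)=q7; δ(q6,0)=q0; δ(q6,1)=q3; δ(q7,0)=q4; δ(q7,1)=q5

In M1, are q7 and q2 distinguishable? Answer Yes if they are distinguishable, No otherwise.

All states are reachable from the start state.
Start with accepting vs non-accepting: {q1,q2,q4} | {q0,q3,q5,q6,q7}.
Split {q0,q3,q5,q6,q7} by δ(·,0) → {q0,q5,q7} and {q3,q6}.
Refine {q3,q6} on symbol 0: members go to different blocks, giving {q3} and {q6}.
The partition is now stable with 4 blocks: {q1,q2,q4} | {q0,q5,q7} | {q3} | {q6}.
q7 and q2 end up in different blocks, so they are distinguishable. For instance, the string 'ε' is accepted from only q2.

Yes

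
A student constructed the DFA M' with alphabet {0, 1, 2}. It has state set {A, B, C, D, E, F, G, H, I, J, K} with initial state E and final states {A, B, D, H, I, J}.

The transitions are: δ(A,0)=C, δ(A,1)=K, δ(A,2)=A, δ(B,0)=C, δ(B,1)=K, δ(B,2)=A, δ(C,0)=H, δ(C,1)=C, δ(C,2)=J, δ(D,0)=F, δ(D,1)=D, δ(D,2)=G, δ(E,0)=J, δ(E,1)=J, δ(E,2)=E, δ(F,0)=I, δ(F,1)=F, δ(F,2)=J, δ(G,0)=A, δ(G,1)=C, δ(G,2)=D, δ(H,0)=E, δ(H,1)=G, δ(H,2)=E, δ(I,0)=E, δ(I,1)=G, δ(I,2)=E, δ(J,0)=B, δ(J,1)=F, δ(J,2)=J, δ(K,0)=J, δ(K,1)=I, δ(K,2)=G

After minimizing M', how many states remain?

8

All states are reachable from the start state.
Initial partition by acceptance: {A,B,D,H,I,J} | {C,E,F,G,K}.
Refine {A,B,D,H,I,J} on symbol 0: members go to different blocks, giving {A,B,D,H,I} and {J}.
Refine {A,B,D,H,I} on symbol 1: members go to different blocks, giving {A,B,H,I} and {D}.
Refine {A,B,H,I} on symbol 2: members go to different blocks, giving {A,B} and {H,I}.
Split {C,E,F,G,K} by δ(·,0) → {C,F} and {E,K} and {G}.
Split {E,K} by δ(·,1) → {E} and {K}.
Stable partition: {A,B} | {C,F} | {J} | {D} | {H,I} | {E} | {G} | {K} — 8 equivalence classes.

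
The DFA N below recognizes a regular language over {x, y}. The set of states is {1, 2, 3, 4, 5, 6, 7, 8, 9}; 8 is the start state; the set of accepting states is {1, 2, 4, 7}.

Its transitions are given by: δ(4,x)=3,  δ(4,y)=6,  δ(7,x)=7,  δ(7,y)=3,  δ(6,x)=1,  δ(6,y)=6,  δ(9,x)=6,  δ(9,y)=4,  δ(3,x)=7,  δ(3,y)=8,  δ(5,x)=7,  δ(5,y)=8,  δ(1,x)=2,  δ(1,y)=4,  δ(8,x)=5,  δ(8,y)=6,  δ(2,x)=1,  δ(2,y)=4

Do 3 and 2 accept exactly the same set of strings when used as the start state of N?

No

Reachable states from the start: {1,2,3,4,5,6,7,8}. Unreachable: {9} — drop them.
Start with accepting vs non-accepting: {1,2,4,7} | {3,5,6,8}.
Refine {1,2,4,7} on symbol x: members go to different blocks, giving {1,2,7} and {4}.
On input y, block {1,2,7} splits into {1,2} and {7}.
Refine {3,5,6,8} on symbol x: members go to different blocks, giving {3,5} and {6} and {8}.
Stable partition: {1,2} | {3,5} | {4} | {7} | {6} | {8} — 6 equivalence classes.
3 and 2 end up in different blocks, so they are distinguishable. For instance, the string 'ε' is accepted from only 2.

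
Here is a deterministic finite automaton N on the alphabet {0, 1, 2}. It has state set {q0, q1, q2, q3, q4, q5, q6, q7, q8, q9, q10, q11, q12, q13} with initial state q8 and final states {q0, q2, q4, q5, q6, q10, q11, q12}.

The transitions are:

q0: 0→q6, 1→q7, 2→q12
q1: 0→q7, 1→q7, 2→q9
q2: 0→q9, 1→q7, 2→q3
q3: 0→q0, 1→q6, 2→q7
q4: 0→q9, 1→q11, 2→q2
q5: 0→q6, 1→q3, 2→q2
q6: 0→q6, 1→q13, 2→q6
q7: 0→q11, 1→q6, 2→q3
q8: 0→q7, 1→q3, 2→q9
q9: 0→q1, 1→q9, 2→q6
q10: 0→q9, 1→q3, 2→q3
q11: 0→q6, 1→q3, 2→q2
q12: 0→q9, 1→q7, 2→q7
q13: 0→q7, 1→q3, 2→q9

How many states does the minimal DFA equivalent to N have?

States {q4,q5,q10} cannot be reached from the start state, so discard them.
Initial partition by acceptance: {q0,q2,q6,q11,q12} | {q1,q3,q7,q8,q9,q13}.
Split {q0,q2,q6,q11,q12} by δ(·,0) → {q0,q6,q11} and {q2,q12}.
Refine {q0,q6,q11} on symbol 2: members go to different blocks, giving {q0,q11} and {q6}.
On input 0, block {q1,q3,q7,q8,q9,q13} splits into {q1,q8,q9,q13} and {q3,q7}.
Split {q1,q8,q9,q13} by δ(·,0) → {q1,q8,q13} and {q9}.
No further refinement is possible. Final partition (6 blocks): {q0,q11} | {q1,q8,q13} | {q2,q12} | {q6} | {q3,q7} | {q9}.

6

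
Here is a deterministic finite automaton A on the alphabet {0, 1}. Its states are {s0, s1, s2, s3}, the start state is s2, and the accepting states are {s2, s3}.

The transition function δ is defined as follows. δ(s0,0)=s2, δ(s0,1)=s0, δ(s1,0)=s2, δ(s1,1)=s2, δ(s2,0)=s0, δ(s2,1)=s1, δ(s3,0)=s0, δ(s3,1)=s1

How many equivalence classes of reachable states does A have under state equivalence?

3

Reachable states from the start: {s0,s1,s2}. Unreachable: {s3} — drop them.
P0 = {s2} | {s0,s1}.
On input 1, block {s0,s1} splits into {s0} and {s1}.
The partition is now stable with 3 blocks: {s2} | {s0} | {s1}.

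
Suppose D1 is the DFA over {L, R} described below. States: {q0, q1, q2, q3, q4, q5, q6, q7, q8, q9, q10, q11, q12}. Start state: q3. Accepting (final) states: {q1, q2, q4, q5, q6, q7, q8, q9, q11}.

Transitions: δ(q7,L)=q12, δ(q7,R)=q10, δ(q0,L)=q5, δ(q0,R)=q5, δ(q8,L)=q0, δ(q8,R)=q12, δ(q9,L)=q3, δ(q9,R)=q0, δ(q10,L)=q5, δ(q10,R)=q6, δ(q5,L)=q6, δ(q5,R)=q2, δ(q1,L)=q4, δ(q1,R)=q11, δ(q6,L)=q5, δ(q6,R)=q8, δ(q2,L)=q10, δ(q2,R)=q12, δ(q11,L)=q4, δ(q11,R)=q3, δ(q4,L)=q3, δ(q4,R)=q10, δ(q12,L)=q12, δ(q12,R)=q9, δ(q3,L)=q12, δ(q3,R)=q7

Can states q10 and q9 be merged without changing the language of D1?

States {q1,q4,q11} cannot be reached from the start state, so discard them.
P0 = {q2,q5,q6,q7,q8,q9} | {q0,q3,q10,q12}.
Split {q2,q5,q6,q7,q8,q9} by δ(·,L) → {q2,q7,q8,q9} and {q5,q6}.
Refine {q0,q3,q10,q12} on symbol L: members go to different blocks, giving {q0,q10} and {q3,q12}.
Split {q2,q7,q8,q9} by δ(·,L) → {q2,q8} and {q7,q9}.
No further refinement is possible. Final partition (5 blocks): {q2,q8} | {q0,q10} | {q5,q6} | {q3,q12} | {q7,q9}.
q10 and q9 end up in different blocks, so they are distinguishable. For instance, the string 'ε' is accepted from only q9.

No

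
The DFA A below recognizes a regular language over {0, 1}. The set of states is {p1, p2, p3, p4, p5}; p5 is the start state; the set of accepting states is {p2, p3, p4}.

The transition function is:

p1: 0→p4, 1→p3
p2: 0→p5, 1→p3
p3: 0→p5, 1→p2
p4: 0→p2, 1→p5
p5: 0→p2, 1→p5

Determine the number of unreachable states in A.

2

BFS from p5 reaches {p2, p3, p5}; the 2 state(s) p1, p4 are never visited.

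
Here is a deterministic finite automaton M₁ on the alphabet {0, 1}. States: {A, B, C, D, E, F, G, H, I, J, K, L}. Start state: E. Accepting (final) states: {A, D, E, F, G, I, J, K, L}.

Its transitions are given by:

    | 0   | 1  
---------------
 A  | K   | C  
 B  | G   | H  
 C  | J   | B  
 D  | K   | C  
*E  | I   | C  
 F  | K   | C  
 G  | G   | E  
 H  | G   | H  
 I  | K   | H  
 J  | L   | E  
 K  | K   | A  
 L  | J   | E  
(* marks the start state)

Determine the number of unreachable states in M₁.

2

Starting at E and following transitions, the reachable set is {A, B, C, E, G, H, I, J, K, L}. That leaves D, F unreachable — 2 in total.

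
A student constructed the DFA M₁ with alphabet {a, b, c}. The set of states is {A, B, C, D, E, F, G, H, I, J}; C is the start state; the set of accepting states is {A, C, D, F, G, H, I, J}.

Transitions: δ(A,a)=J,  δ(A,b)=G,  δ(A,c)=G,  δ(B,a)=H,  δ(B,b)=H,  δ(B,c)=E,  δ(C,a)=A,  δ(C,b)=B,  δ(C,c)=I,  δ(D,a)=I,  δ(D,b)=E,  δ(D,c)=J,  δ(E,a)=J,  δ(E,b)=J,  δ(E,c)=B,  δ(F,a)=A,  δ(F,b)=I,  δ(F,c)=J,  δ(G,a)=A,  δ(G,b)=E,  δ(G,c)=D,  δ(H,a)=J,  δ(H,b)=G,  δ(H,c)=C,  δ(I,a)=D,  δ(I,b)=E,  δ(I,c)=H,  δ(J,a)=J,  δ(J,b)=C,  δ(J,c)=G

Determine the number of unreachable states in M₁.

1

Starting at C and following transitions, the reachable set is {A, B, C, D, E, G, H, I, J}. That leaves F unreachable — 1 in total.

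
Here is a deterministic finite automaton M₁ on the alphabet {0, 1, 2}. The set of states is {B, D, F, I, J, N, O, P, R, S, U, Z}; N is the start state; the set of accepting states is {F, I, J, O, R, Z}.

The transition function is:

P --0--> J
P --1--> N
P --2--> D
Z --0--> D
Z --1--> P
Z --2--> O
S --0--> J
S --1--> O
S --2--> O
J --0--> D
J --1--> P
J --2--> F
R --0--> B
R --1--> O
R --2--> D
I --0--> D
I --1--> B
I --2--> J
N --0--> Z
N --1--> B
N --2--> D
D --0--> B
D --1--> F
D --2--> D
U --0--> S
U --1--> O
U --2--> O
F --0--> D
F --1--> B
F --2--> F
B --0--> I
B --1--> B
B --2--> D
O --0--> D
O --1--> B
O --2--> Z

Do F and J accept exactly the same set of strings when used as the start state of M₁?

Yes

States {R,S,U} cannot be reached from the start state, so discard them.
P0 = {F,I,J,O,Z} | {B,D,N,P}.
Split {B,D,N,P} by δ(·,0) → {B,N,P} and {D}.
No further refinement is possible. Final partition (3 blocks): {F,I,J,O,Z} | {B,N,P} | {D}.
F and J lie in the same block of the stable partition, so they are equivalent — no string distinguishes them.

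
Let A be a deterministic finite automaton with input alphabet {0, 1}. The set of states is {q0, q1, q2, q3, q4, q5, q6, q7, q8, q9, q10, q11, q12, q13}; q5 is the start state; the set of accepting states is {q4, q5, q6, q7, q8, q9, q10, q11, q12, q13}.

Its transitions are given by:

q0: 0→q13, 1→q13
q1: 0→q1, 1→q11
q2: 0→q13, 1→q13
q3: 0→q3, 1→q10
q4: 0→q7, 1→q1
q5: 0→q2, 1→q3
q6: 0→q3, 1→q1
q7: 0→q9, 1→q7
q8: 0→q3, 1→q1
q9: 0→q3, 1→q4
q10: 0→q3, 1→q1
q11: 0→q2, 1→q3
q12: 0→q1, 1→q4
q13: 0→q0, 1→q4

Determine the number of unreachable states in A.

Starting at q5 and following transitions, the reachable set is {q0, q1, q2, q3, q4, q5, q7, q9, q10, q11, q13}. That leaves q6, q8, q12 unreachable — 3 in total.

3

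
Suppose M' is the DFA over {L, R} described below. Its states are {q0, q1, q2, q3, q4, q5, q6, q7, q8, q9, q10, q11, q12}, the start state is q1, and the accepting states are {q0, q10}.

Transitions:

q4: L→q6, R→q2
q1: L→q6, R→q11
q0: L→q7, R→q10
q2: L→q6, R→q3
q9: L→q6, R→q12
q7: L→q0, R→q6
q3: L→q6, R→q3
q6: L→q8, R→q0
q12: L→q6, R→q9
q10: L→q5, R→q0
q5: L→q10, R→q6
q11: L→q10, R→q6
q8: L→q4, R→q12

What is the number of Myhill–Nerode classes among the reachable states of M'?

Every state is reachable, so we keep all 13.
Start with accepting vs non-accepting: {q0,q10} | {q1,q2,q3,q4,q5,q6,q7,q8,q9,q11,q12}.
Refine {q1,q2,q3,q4,q5,q6,q7,q8,q9,q11,q12} on symbol L: members go to different blocks, giving {q1,q2,q3,q4,q6,q8,q9,q12} and {q5,q7,q11}.
Refine {q1,q2,q3,q4,q6,q8,q9,q12} on symbol R: members go to different blocks, giving {q2,q3,q4,q8,q9,q12} and {q1} and {q6}.
On input L, block {q2,q3,q4,q8,q9,q12} splits into {q2,q3,q4,q9,q12} and {q8}.
Stable partition: {q0,q10} | {q2,q3,q4,q9,q12} | {q5,q7,q11} | {q1} | {q6} | {q8} — 6 equivalence classes.

6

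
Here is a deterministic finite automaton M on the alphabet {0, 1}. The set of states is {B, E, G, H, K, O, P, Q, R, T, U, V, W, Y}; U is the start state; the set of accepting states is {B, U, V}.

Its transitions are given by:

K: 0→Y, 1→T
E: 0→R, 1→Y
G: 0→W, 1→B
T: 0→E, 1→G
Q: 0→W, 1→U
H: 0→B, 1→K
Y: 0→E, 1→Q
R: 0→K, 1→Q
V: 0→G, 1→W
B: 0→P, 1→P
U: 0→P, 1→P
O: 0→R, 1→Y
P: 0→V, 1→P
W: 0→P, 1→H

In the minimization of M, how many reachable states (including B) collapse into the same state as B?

2

States {O} cannot be reached from the start state, so discard them.
Start with accepting vs non-accepting: {B,U,V} | {E,G,H,K,P,Q,R,T,W,Y}.
On input 0, block {E,G,H,K,P,Q,R,T,W,Y} splits into {E,G,K,Q,R,T,W,Y} and {H,P}.
On input 0, block {B,U,V} splits into {B,U} and {V}.
Split {E,G,K,Q,R,T,W,Y} by δ(·,0) → {E,G,K,Q,R,T,Y} and {W}.
Refine {E,G,K,Q,R,T,Y} on symbol 0: members go to different blocks, giving {E,K,R,T,Y} and {G,Q}.
Split {E,K,R,T,Y} by δ(·,1) → {R,T,Y} and {E,K}.
Split {H,P} by δ(·,0) → {P} and {H}.
The partition is now stable with 8 blocks: {B,U} | {R,T,Y} | {P} | {V} | {W} | {G,Q} | {E,K} | {H}.
The equivalence class containing B is {B,U}, of size 2.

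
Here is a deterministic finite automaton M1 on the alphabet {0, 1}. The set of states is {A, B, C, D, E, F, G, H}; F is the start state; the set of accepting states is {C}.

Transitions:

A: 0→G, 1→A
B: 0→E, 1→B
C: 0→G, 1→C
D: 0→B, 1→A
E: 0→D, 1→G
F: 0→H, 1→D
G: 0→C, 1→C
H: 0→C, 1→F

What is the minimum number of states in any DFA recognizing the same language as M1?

All states are reachable from the start state.
Start with accepting vs non-accepting: {C} | {A,B,D,E,F,G,H}.
Split {A,B,D,E,F,G,H} by δ(·,0) → {A,B,D,E,F} and {G,H}.
Split {A,B,D,E,F} by δ(·,0) → {B,D,E} and {A,F}.
Split {B,D,E} by δ(·,1) → {B} and {D} and {E}.
Refine {G,H} on symbol 1: members go to different blocks, giving {G} and {H}.
On input 0, block {A,F} splits into {A} and {F}.
The partition is now stable with 8 blocks: {C} | {B} | {G} | {A} | {D} | {E} | {H} | {F}.

8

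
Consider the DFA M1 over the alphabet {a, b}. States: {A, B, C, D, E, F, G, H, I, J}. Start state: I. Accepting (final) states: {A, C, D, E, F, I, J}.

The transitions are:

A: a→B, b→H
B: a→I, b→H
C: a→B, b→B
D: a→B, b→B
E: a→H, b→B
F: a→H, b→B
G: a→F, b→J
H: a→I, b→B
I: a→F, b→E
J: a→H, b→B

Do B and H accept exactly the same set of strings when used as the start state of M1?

Yes

First remove the unreachable states {A,C,D,G,J}; 5 states remain.
Initial partition by acceptance: {E,F,I} | {B,H}.
Split {E,F,I} by δ(·,a) → {E,F} and {I}.
The partition is now stable with 3 blocks: {E,F} | {B,H} | {I}.
B and H lie in the same block of the stable partition, so they are equivalent — no string distinguishes them.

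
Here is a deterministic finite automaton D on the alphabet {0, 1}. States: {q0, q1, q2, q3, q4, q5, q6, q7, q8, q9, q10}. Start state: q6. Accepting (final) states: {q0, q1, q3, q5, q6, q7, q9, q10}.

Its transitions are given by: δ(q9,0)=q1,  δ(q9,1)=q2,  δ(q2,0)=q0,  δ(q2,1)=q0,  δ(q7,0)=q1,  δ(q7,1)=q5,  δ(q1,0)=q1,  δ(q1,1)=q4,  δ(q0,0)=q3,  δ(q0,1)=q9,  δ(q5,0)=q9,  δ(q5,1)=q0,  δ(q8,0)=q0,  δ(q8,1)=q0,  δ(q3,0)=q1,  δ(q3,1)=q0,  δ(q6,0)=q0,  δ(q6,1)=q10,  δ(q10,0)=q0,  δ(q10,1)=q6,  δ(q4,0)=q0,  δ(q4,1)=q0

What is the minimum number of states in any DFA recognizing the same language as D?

Reachable states from the start: {q0,q1,q2,q3,q4,q6,q9,q10}. Unreachable: {q5,q7,q8} — drop them.
Initial partition by acceptance: {q0,q1,q3,q6,q9,q10} | {q2,q4}.
On input 1, block {q0,q1,q3,q6,q9,q10} splits into {q0,q3,q6,q10} and {q1,q9}.
Split {q0,q3,q6,q10} by δ(·,0) → {q0,q6,q10} and {q3}.
On input 0, block {q0,q6,q10} splits into {q6,q10} and {q0}.
No further refinement is possible. Final partition (5 blocks): {q6,q10} | {q2,q4} | {q1,q9} | {q3} | {q0}.

5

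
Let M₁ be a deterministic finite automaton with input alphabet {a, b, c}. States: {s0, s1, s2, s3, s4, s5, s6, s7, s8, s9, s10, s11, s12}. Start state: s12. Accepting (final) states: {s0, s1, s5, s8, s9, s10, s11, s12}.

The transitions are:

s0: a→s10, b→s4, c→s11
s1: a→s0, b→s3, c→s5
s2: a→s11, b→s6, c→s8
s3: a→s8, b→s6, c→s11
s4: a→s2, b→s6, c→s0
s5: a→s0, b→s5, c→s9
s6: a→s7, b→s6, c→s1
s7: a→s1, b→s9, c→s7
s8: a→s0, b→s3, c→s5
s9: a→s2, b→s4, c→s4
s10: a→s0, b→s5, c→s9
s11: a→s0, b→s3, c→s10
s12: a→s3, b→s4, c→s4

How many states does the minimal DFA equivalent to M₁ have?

8

All states are reachable from the start state.
Start with accepting vs non-accepting: {s0,s1,s5,s8,s9,s10,s11,s12} | {s2,s3,s4,s6,s7}.
Refine {s0,s1,s5,s8,s9,s10,s11,s12} on symbol a: members go to different blocks, giving {s0,s1,s5,s8,s10,s11} and {s9,s12}.
Split {s0,s1,s5,s8,s10,s11} by δ(·,b) → {s0,s1,s8,s11} and {s5,s10}.
Split {s0,s1,s8,s11} by δ(·,a) → {s1,s8,s11} and {s0}.
Refine {s2,s3,s4,s6,s7} on symbol a: members go to different blocks, giving {s2,s3,s7} and {s4,s6}.
Split {s2,s3,s7} by δ(·,b) → {s2,s3} and {s7}.
On input a, block {s4,s6} splits into {s4} and {s6}.
Stable partition: {s1,s8,s11} | {s2,s3} | {s9,s12} | {s5,s10} | {s0} | {s4} | {s7} | {s6} — 8 equivalence classes.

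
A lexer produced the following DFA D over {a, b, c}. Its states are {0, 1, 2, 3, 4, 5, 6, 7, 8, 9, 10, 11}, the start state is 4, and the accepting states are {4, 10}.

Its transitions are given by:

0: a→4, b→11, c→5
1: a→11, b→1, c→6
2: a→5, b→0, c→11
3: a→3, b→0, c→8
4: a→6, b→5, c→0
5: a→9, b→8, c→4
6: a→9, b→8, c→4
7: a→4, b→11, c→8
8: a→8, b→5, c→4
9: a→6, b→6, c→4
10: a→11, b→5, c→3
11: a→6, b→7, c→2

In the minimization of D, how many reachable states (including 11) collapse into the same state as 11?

2

States {1,3,10} cannot be reached from the start state, so discard them.
Start with accepting vs non-accepting: {4} | {0,2,5,6,7,8,9,11}.
Split {0,2,5,6,7,8,9,11} by δ(·,a) → {2,5,6,8,9,11} and {0,7}.
Split {2,5,6,8,9,11} by δ(·,b) → {5,6,8,9} and {2,11}.
Stable partition: {4} | {5,6,8,9} | {0,7} | {2,11} — 4 equivalence classes.
State 11 belongs to the block {2,11}, which has 2 states.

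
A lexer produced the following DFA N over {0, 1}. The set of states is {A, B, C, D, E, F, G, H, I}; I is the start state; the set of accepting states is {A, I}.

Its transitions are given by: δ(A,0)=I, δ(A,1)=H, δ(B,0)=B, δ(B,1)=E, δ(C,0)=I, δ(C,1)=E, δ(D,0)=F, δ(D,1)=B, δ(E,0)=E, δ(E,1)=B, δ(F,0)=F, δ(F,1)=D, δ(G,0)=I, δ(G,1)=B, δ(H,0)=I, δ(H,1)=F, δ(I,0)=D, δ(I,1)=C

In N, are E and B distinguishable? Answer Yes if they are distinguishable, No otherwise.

Reachable states from the start: {B,C,D,E,F,I}. Unreachable: {A,G,H} — drop them.
Initial partition by acceptance: {I} | {B,C,D,E,F}.
On input 0, block {B,C,D,E,F} splits into {B,D,E,F} and {C}.
The partition is now stable with 3 blocks: {I} | {B,D,E,F} | {C}.
E and B lie in the same block of the stable partition, so they are equivalent — no string distinguishes them.

No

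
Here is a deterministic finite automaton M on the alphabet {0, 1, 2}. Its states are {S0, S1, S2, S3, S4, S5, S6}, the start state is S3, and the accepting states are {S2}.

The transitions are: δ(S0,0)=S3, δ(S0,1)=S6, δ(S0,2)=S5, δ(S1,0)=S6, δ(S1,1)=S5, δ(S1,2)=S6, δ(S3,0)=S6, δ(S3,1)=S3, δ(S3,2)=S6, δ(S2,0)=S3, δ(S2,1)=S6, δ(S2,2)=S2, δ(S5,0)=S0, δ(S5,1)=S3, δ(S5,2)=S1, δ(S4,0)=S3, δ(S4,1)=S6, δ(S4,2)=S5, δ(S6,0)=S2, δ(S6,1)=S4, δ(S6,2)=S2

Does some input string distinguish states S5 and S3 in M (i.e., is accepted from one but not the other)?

Yes

All states are reachable from the start state.
Initial partition by acceptance: {S2} | {S0,S1,S3,S4,S5,S6}.
Split {S0,S1,S3,S4,S5,S6} by δ(·,0) → {S0,S1,S3,S4,S5} and {S6}.
On input 0, block {S0,S1,S3,S4,S5} splits into {S0,S4,S5} and {S1,S3}.
Split {S0,S4,S5} by δ(·,0) → {S0,S4} and {S5}.
Refine {S1,S3} on symbol 1: members go to different blocks, giving {S1} and {S3}.
Stable partition: {S2} | {S0,S4} | {S6} | {S1} | {S5} | {S3} — 6 equivalence classes.
S5 and S3 end up in different blocks, so they are distinguishable. For instance, the string '00' is accepted from only S3.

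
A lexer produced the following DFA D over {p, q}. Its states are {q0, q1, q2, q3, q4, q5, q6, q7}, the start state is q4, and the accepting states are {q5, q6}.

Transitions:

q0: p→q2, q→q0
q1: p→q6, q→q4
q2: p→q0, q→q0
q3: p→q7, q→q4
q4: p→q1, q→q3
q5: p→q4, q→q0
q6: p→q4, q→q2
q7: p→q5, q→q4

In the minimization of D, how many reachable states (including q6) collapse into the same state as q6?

2

Every state is reachable, so we keep all 8.
Initial partition by acceptance: {q5,q6} | {q0,q1,q2,q3,q4,q7}.
On input p, block {q0,q1,q2,q3,q4,q7} splits into {q0,q2,q3,q4} and {q1,q7}.
Refine {q0,q2,q3,q4} on symbol p: members go to different blocks, giving {q0,q2} and {q3,q4}.
The partition is now stable with 4 blocks: {q5,q6} | {q0,q2} | {q1,q7} | {q3,q4}.
State q6 belongs to the block {q5,q6}, which has 2 states.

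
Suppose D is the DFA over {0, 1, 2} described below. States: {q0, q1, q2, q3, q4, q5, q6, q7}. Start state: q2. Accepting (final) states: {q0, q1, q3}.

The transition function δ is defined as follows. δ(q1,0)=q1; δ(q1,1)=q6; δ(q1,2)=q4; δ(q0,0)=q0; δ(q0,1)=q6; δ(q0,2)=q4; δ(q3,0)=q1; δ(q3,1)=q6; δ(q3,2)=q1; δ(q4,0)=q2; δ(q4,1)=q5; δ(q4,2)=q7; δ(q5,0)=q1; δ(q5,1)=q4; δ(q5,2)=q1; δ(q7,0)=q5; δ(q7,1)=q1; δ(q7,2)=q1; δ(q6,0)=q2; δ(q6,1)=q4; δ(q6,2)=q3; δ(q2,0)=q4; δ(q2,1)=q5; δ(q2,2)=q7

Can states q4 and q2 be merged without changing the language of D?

Yes

Reachable states from the start: {q1,q2,q3,q4,q5,q6,q7}. Unreachable: {q0} — drop them.
Start with accepting vs non-accepting: {q1,q3} | {q2,q4,q5,q6,q7}.
On input 2, block {q1,q3} splits into {q1} and {q3}.
Refine {q2,q4,q5,q6,q7} on symbol 0: members go to different blocks, giving {q2,q4,q6,q7} and {q5}.
Split {q2,q4,q6,q7} by δ(·,0) → {q2,q4,q6} and {q7}.
On input 1, block {q2,q4,q6} splits into {q2,q4} and {q6}.
The partition is now stable with 6 blocks: {q1} | {q2,q4} | {q3} | {q5} | {q7} | {q6}.
q4 and q2 lie in the same block of the stable partition, so they are equivalent — no string distinguishes them.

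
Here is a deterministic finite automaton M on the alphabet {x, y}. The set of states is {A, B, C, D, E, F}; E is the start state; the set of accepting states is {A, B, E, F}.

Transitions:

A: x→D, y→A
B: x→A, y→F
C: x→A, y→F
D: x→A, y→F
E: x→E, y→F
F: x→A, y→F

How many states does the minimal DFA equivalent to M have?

4

Reachable states from the start: {A,D,E,F}. Unreachable: {B,C} — drop them.
Start with accepting vs non-accepting: {A,E,F} | {D}.
Split {A,E,F} by δ(·,x) → {E,F} and {A}.
Split {E,F} by δ(·,x) → {E} and {F}.
The partition is now stable with 4 blocks: {E} | {D} | {A} | {F}.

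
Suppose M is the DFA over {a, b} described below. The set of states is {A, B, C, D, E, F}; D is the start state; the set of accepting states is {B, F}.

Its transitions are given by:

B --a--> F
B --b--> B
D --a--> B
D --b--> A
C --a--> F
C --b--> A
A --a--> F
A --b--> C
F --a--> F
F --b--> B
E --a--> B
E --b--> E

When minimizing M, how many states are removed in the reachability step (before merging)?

1

No path from D leads to E; the other 5 states are all reachable.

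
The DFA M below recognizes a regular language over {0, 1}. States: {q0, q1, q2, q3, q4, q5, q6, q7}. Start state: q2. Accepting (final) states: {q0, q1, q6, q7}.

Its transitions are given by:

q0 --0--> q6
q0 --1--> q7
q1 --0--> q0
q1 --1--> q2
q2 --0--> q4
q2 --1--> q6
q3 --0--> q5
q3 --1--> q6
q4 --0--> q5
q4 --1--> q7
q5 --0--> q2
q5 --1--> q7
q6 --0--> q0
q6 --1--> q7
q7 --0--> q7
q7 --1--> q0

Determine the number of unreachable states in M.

BFS from q2 reaches {q0, q2, q4, q5, q6, q7}; the 2 state(s) q1, q3 are never visited.

2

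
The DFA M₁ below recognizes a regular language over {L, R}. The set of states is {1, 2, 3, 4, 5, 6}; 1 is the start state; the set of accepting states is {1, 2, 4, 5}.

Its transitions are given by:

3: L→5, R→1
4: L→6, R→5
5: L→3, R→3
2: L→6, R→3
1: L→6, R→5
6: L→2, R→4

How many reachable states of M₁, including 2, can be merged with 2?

2

Every state is reachable, so we keep all 6.
Initial partition by acceptance: {1,2,4,5} | {3,6}.
Split {1,2,4,5} by δ(·,R) → {1,4} and {2,5}.
The partition is now stable with 3 blocks: {1,4} | {3,6} | {2,5}.
State 2 belongs to the block {2,5}, which has 2 states.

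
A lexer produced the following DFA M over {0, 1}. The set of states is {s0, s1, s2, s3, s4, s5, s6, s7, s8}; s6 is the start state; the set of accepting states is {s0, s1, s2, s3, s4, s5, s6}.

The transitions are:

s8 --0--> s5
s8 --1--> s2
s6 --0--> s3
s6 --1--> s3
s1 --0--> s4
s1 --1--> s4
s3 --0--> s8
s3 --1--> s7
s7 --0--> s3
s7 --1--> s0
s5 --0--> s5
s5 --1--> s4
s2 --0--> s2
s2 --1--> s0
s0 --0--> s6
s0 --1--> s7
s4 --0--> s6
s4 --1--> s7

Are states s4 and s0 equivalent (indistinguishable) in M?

Reachable states from the start: {s0,s2,s3,s4,s5,s6,s7,s8}. Unreachable: {s1} — drop them.
Initial partition by acceptance: {s0,s2,s3,s4,s5,s6} | {s7,s8}.
Refine {s0,s2,s3,s4,s5,s6} on symbol 0: members go to different blocks, giving {s0,s2,s4,s5,s6} and {s3}.
Split {s0,s2,s4,s5,s6} by δ(·,0) → {s0,s2,s4,s5} and {s6}.
On input 0, block {s0,s2,s4,s5} splits into {s0,s4} and {s2,s5}.
Refine {s7,s8} on symbol 0: members go to different blocks, giving {s7} and {s8}.
The partition is now stable with 6 blocks: {s0,s4} | {s7} | {s3} | {s6} | {s2,s5} | {s8}.
s4 and s0 lie in the same block of the stable partition, so they are equivalent — no string distinguishes them.

Yes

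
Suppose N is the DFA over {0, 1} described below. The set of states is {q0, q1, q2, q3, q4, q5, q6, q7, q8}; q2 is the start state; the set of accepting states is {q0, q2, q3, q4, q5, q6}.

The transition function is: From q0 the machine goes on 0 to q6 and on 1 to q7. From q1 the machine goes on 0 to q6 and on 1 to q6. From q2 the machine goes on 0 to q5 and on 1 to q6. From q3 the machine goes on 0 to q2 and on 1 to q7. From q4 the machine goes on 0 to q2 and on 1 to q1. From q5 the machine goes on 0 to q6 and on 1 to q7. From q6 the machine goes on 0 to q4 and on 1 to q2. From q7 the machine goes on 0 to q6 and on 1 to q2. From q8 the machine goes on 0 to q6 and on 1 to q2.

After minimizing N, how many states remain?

3

First remove the unreachable states {q0,q3,q8}; 6 states remain.
Start with accepting vs non-accepting: {q2,q4,q5,q6} | {q1,q7}.
On input 1, block {q2,q4,q5,q6} splits into {q2,q6} and {q4,q5}.
Stable partition: {q2,q6} | {q1,q7} | {q4,q5} — 3 equivalence classes.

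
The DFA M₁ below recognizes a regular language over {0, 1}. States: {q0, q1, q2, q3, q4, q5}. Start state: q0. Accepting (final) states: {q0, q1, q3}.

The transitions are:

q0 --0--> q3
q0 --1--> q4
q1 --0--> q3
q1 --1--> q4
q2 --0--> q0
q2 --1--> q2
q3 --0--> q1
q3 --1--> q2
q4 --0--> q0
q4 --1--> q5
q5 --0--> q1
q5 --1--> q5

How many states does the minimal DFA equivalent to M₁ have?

Every state is reachable, so we keep all 6.
Start with accepting vs non-accepting: {q0,q1,q3} | {q2,q4,q5}.
The partition is now stable with 2 blocks: {q0,q1,q3} | {q2,q4,q5}.

2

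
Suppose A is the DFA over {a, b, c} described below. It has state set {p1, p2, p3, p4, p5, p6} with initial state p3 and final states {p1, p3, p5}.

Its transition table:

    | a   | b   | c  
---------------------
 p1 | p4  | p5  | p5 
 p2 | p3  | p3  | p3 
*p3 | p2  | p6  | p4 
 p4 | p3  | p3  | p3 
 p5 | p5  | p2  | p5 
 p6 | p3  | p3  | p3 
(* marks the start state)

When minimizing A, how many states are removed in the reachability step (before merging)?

2

No path from p3 leads to p1, p5; the other 4 states are all reachable.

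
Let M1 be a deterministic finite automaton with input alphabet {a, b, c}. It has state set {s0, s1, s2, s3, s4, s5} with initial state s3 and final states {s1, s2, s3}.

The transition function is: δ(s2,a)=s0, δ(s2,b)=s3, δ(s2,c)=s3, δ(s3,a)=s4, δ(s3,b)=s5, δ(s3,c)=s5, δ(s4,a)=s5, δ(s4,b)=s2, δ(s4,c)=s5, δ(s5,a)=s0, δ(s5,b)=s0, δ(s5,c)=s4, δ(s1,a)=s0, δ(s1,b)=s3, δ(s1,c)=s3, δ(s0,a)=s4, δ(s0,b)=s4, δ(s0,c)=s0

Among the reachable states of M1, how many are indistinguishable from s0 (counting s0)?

1

Reachable states from the start: {s0,s2,s3,s4,s5}. Unreachable: {s1} — drop them.
Start with accepting vs non-accepting: {s2,s3} | {s0,s4,s5}.
Split {s2,s3} by δ(·,b) → {s2} and {s3}.
Split {s0,s4,s5} by δ(·,b) → {s0,s5} and {s4}.
On input a, block {s0,s5} splits into {s0} and {s5}.
The partition is now stable with 5 blocks: {s2} | {s0} | {s3} | {s4} | {s5}.
State s0 belongs to the block {s0}, which has 1 states.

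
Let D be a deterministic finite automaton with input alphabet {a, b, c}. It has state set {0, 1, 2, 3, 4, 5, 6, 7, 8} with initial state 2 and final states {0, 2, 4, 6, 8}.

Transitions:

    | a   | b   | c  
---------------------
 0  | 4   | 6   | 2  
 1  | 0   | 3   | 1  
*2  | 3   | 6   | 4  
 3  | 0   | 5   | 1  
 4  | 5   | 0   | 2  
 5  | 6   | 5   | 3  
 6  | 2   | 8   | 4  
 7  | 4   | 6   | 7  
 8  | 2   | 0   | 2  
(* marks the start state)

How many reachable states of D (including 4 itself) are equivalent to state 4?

2

First remove the unreachable states {7}; 8 states remain.
Initial partition by acceptance: {0,2,4,6,8} | {1,3,5}.
Split {0,2,4,6,8} by δ(·,a) → {0,6,8} and {2,4}.
No further refinement is possible. Final partition (3 blocks): {0,6,8} | {1,3,5} | {2,4}.
State 4 belongs to the block {2,4}, which has 2 states.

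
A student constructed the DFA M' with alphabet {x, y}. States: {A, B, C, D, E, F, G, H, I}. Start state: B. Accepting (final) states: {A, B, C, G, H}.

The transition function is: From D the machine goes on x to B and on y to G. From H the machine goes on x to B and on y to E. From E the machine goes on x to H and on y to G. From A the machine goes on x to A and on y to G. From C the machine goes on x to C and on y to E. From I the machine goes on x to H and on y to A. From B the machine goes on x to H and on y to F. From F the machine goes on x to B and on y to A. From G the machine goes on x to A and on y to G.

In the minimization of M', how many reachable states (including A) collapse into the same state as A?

2

Reachable states from the start: {A,B,E,F,G,H}. Unreachable: {C,D,I} — drop them.
Initial partition by acceptance: {A,B,G,H} | {E,F}.
Refine {A,B,G,H} on symbol y: members go to different blocks, giving {A,G} and {B,H}.
No further refinement is possible. Final partition (3 blocks): {A,G} | {E,F} | {B,H}.
The equivalence class containing A is {A,G}, of size 2.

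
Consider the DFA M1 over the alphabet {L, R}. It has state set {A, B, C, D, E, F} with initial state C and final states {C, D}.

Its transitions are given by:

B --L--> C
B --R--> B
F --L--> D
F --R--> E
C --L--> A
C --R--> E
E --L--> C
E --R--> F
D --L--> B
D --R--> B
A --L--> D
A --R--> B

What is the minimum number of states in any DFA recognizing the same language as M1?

2

Every state is reachable, so we keep all 6.
Initial partition by acceptance: {C,D} | {A,B,E,F}.
No further refinement is possible. Final partition (2 blocks): {C,D} | {A,B,E,F}.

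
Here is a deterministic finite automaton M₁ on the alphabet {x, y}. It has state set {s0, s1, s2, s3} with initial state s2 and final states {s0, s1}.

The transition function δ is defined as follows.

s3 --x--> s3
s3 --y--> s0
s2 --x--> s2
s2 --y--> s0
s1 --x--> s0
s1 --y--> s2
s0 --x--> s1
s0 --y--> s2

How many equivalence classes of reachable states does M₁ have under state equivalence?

States {s3} cannot be reached from the start state, so discard them.
Start with accepting vs non-accepting: {s0,s1} | {s2}.
No further refinement is possible. Final partition (2 blocks): {s0,s1} | {s2}.

2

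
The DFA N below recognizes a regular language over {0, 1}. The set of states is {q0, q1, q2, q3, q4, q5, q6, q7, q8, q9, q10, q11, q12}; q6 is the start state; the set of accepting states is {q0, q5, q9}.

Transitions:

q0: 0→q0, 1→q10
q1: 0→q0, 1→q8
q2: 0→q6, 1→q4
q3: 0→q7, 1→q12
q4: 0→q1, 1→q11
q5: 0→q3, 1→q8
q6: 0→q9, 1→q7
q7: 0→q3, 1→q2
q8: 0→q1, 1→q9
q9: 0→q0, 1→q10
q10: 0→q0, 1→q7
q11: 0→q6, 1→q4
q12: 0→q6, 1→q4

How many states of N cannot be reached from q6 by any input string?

1

Starting at q6 and following transitions, the reachable set is {q0, q1, q2, q3, q4, q6, q7, q8, q9, q10, q11, q12}. That leaves q5 unreachable — 1 in total.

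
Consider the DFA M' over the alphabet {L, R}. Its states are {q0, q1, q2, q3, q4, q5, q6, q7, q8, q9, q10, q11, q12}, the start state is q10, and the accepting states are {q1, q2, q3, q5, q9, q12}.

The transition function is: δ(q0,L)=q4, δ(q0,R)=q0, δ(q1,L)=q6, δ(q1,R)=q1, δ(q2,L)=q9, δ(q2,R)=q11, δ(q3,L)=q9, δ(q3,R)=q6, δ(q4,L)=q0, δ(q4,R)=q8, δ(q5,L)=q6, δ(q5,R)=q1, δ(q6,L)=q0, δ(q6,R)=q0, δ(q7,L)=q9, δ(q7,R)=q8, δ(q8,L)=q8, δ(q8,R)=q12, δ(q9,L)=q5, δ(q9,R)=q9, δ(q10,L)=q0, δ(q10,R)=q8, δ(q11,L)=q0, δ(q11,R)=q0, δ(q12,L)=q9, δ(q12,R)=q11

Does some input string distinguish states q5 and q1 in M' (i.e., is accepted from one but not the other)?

No

Reachable states from the start: {q0,q1,q4,q5,q6,q8,q9,q10,q11,q12}. Unreachable: {q2,q3,q7} — drop them.
Initial partition by acceptance: {q1,q5,q9,q12} | {q0,q4,q6,q8,q10,q11}.
On input L, block {q1,q5,q9,q12} splits into {q1,q5} and {q9,q12}.
On input R, block {q0,q4,q6,q8,q10,q11} splits into {q0,q4,q6,q10,q11} and {q8}.
Refine {q0,q4,q6,q10,q11} on symbol R: members go to different blocks, giving {q0,q6,q11} and {q4,q10}.
On input L, block {q0,q6,q11} splits into {q6,q11} and {q0}.
Refine {q9,q12} on symbol L: members go to different blocks, giving {q9} and {q12}.
Stable partition: {q1,q5} | {q6,q11} | {q9} | {q8} | {q4,q10} | {q0} | {q12} — 7 equivalence classes.
q5 and q1 lie in the same block of the stable partition, so they are equivalent — no string distinguishes them.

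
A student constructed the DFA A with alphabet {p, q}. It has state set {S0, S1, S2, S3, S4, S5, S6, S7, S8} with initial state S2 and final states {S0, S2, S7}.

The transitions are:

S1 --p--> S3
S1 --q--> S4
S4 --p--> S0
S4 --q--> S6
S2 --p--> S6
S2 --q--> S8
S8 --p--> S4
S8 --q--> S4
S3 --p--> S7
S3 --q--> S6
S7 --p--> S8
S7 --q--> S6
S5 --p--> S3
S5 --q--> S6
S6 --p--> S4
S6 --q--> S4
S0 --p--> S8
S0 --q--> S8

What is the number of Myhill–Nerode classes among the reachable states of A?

3

First remove the unreachable states {S1,S3,S5,S7}; 5 states remain.
P0 = {S0,S2} | {S4,S6,S8}.
Refine {S4,S6,S8} on symbol p: members go to different blocks, giving {S6,S8} and {S4}.
The partition is now stable with 3 blocks: {S0,S2} | {S6,S8} | {S4}.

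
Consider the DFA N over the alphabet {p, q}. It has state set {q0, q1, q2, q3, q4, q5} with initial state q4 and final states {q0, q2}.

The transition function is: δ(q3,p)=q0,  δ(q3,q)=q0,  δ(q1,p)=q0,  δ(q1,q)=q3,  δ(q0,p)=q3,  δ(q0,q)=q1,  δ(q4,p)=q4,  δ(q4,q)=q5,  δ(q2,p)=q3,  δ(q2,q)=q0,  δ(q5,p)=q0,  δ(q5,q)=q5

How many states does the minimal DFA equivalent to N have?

5

Reachable states from the start: {q0,q1,q3,q4,q5}. Unreachable: {q2} — drop them.
Start with accepting vs non-accepting: {q0} | {q1,q3,q4,q5}.
Split {q1,q3,q4,q5} by δ(·,p) → {q1,q3,q5} and {q4}.
Split {q1,q3,q5} by δ(·,q) → {q1,q5} and {q3}.
Split {q1,q5} by δ(·,q) → {q1} and {q5}.
Stable partition: {q0} | {q1} | {q4} | {q3} | {q5} — 5 equivalence classes.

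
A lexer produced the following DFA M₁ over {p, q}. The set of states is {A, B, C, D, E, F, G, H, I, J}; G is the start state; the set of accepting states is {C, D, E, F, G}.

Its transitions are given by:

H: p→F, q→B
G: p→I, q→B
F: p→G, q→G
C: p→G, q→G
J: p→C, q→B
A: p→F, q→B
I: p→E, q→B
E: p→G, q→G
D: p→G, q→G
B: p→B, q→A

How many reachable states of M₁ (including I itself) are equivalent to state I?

States {C,D,H,J} cannot be reached from the start state, so discard them.
Start with accepting vs non-accepting: {E,F,G} | {A,B,I}.
Split {E,F,G} by δ(·,p) → {E,F} and {G}.
Split {A,B,I} by δ(·,p) → {A,I} and {B}.
Stable partition: {E,F} | {A,I} | {G} | {B} — 4 equivalence classes.
The equivalence class containing I is {A,I}, of size 2.

2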